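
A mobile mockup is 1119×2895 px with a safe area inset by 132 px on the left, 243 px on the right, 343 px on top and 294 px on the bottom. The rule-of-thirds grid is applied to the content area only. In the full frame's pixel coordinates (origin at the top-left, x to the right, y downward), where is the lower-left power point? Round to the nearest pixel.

x = 380 px, y = 1848 px

Content width = 1119 − 132 − 243 = 744 px; content height = 2895 − 343 − 294 = 2258 px.
Lower-left is one-third across and two-thirds down within the content area.
x = 132 + 1 × 744/3 = 132 + 248.00 ≈ 380
y = 343 + 2 × 2258/3 = 343 + 1505.33 ≈ 1848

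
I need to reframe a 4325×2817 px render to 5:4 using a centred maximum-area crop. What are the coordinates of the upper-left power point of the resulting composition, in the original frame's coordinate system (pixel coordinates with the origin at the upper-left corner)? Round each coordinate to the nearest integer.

4325/2817 > 5/4, so the 5:4 crop keeps the full height 2817 and trims width to 2817 × 5/4 = 3521.25 px.
Left offset = (4325 − 3521.25)/2 = 401.88 px; top offset = 0.
Upper-left is one-third across and one-third down within the crop:
x = 401.88 + 1 × 3521.25/3 ≈ 1576; y = 0.00 + 1 × 2817.00/3 ≈ 939.

(1576, 939)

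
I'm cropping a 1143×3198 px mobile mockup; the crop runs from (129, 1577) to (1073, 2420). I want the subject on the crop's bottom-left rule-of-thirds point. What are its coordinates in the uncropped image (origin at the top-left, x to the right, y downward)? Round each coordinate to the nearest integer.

(444, 2139)

Crop width = 1073 − 129 = 944 px; one third is 314.67 px.
Crop height = 2420 − 1577 = 843 px; one third is 281.00 px.
The bottom-left point is one-third across and two-thirds down within the crop:
x = 129 + 1 × 314.67 ≈ 444; y = 1577 + 2 × 281.00 ≈ 2139.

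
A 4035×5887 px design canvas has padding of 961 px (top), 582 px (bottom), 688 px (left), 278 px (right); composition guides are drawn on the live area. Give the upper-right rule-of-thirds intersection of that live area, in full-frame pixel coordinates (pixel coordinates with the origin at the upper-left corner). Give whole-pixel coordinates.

Content width = 4035 − 688 − 278 = 3069 px; content height = 5887 − 961 − 582 = 4344 px.
Upper-right is two-thirds across and one-third down within the live area.
x = 688 + 2 × 3069/3 = 688 + 2046.00 ≈ 2734
y = 961 + 1 × 4344/3 = 961 + 1448.00 ≈ 2409

(2734, 2409)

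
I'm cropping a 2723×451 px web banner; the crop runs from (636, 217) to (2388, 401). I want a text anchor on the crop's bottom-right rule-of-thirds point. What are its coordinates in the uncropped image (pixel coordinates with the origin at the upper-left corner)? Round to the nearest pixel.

Crop width = 2388 − 636 = 1752 px; one third is 584.00 px.
Crop height = 401 − 217 = 184 px; one third is 61.33 px.
The bottom-right point is two-thirds across and two-thirds down within the crop:
x = 636 + 2 × 584.00 ≈ 1804; y = 217 + 2 × 61.33 ≈ 340.

(1804, 340)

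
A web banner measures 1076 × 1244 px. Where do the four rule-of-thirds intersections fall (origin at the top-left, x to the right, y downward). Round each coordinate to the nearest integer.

One third of 1076 is 358.67; one third of 1244 is 414.67.
Vertical third lines at x = 359 and x = 717; horizontal third lines at y = 415 and y = 829.

(359, 415), (717, 415), (359, 829), (717, 829)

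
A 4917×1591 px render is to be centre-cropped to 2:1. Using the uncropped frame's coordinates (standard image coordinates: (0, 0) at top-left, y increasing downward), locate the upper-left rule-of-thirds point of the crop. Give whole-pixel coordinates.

4917/1591 > 2/1, so the 2:1 crop keeps the full height 1591 and trims width to 1591 × 2/1 = 3182.00 px.
Left offset = (4917 − 3182.00)/2 = 867.50 px; top offset = 0.
Upper-left is one-third across and one-third down within the crop:
x = 867.50 + 1 × 3182.00/3 ≈ 1928; y = 0.00 + 1 × 1591.00/3 ≈ 530.

x = 1928 px, y = 530 px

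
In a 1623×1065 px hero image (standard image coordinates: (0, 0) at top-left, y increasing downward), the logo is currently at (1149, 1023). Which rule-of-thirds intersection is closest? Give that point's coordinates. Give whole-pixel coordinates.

Third lines: x ∈ {541, 1082}, y ∈ {355, 710}.
1149 is closer to x = 1082; 1023 is closer to y = 710.
So the nearest intersection is the lower-right power point.

(1082, 710)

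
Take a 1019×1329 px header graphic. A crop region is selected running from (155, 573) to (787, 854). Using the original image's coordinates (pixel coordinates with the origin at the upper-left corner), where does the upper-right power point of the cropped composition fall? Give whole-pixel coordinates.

x = 576 px, y = 667 px

Crop width = 787 − 155 = 632 px; one third is 210.67 px.
Crop height = 854 − 573 = 281 px; one third is 93.67 px.
The upper-right point is two-thirds across and one-third down within the crop:
x = 155 + 2 × 210.67 ≈ 576; y = 573 + 1 × 93.67 ≈ 667.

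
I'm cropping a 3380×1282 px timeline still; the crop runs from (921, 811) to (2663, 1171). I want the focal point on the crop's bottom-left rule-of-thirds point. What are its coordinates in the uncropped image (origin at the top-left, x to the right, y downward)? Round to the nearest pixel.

Crop width = 2663 − 921 = 1742 px; one third is 580.67 px.
Crop height = 1171 − 811 = 360 px; one third is 120.00 px.
The bottom-left point is one-third across and two-thirds down within the crop:
x = 921 + 1 × 580.67 ≈ 1502; y = 811 + 2 × 120.00 ≈ 1051.

(1502, 1051)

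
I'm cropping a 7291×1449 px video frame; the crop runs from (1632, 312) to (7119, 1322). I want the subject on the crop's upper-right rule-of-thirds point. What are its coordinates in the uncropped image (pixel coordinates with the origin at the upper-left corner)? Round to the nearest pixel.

Crop width = 7119 − 1632 = 5487 px; one third is 1829.00 px.
Crop height = 1322 − 312 = 1010 px; one third is 336.67 px.
The upper-right point is two-thirds across and one-third down within the crop:
x = 1632 + 2 × 1829.00 ≈ 5290; y = 312 + 1 × 336.67 ≈ 649.

(5290, 649)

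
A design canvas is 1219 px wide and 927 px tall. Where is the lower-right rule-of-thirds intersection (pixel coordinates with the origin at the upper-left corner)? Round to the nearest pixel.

The lower-right point sits two-thirds of the way across and two-thirds of the way down.
x = 2 × 1219/3 ≈ 813; y = 2 × 927/3 ≈ 618.

x = 813 px, y = 618 px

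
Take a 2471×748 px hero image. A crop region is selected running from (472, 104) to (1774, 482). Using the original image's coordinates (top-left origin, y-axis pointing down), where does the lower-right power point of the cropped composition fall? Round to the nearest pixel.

(1340, 356)

Crop width = 1774 − 472 = 1302 px; one third is 434.00 px.
Crop height = 482 − 104 = 378 px; one third is 126.00 px.
The lower-right point is two-thirds across and two-thirds down within the crop:
x = 472 + 2 × 434.00 ≈ 1340; y = 104 + 2 × 126.00 ≈ 356.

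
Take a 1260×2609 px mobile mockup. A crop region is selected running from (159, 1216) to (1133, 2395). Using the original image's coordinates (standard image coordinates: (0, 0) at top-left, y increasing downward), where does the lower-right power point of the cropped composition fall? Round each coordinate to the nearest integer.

Crop width = 1133 − 159 = 974 px; one third is 324.67 px.
Crop height = 2395 − 1216 = 1179 px; one third is 393.00 px.
The lower-right point is two-thirds across and two-thirds down within the crop:
x = 159 + 2 × 324.67 ≈ 808; y = 1216 + 2 × 393.00 ≈ 2002.

(808, 2002)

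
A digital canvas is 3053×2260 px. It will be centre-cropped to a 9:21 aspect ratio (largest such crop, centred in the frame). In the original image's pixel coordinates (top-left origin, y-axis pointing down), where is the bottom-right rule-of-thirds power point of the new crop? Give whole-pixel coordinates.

x = 1688 px, y = 1507 px

3053/2260 > 9/21, so the 9:21 crop keeps the full height 2260 and trims width to 2260 × 9/21 = 968.57 px.
Left offset = (3053 − 968.57)/2 = 1042.21 px; top offset = 0.
Bottom-right is two-thirds across and two-thirds down within the crop:
x = 1042.21 + 2 × 968.57/3 ≈ 1688; y = 0.00 + 2 × 2260.00/3 ≈ 1507.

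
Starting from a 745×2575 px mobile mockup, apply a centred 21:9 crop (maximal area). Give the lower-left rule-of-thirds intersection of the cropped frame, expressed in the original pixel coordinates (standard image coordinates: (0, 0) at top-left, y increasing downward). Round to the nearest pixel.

(248, 1341)

745/2575 < 21/9, so the 21:9 crop keeps the full width 745 and trims height to 745 × 9/21 = 319.29 px.
Top offset = (2575 − 319.29)/2 = 1127.86 px; left offset = 0.
Lower-left is one-third across and two-thirds down within the crop:
x = 0.00 + 1 × 745.00/3 ≈ 248; y = 1127.86 + 2 × 319.29/3 ≈ 1341.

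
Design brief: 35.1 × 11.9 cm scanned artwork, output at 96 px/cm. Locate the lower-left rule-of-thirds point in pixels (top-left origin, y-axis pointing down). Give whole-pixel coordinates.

(1123, 762)

In pixels the canvas is 35.1 × 96 = 3369.6 wide and 11.9 × 96 = 1142.4 tall.
The lower-left point is one-third across and two-thirds down:
x = 1 × 3369.6/3 ≈ 1123; y = 2 × 1142.4/3 ≈ 762.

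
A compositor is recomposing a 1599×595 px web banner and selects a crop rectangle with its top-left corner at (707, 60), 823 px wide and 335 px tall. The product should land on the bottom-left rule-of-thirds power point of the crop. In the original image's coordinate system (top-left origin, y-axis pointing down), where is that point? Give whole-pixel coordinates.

One third of the crop width 823 is 274.33 px.
One third of the crop height 335 is 111.67 px.
The bottom-left point is one-third across and two-thirds down within the crop:
x = 707 + 1 × 274.33 ≈ 981; y = 60 + 2 × 111.67 ≈ 283.

x = 981 px, y = 283 px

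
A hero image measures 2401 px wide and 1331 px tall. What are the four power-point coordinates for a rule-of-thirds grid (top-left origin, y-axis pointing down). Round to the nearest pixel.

(800, 444), (1601, 444), (800, 887), (1601, 887)

One third of 2401 is 800.33; one third of 1331 is 443.67.
Vertical third lines at x = 800 and x = 1601; horizontal third lines at y = 444 and y = 887.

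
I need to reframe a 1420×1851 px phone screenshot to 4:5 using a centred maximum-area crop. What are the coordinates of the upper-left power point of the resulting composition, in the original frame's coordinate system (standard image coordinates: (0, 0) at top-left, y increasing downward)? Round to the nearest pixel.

x = 473 px, y = 630 px

1420/1851 < 4/5, so the 4:5 crop keeps the full width 1420 and trims height to 1420 × 5/4 = 1775.00 px.
Top offset = (1851 − 1775.00)/2 = 38.00 px; left offset = 0.
Upper-left is one-third across and one-third down within the crop:
x = 0.00 + 1 × 1420.00/3 ≈ 473; y = 38.00 + 1 × 1775.00/3 ≈ 630.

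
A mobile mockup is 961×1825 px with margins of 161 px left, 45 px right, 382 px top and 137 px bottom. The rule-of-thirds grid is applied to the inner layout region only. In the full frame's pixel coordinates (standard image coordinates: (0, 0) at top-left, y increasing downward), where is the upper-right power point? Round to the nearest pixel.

(664, 817)

Content width = 961 − 161 − 45 = 755 px; content height = 1825 − 382 − 137 = 1306 px.
Upper-right is two-thirds across and one-third down within the inner layout region.
x = 161 + 2 × 755/3 = 161 + 503.33 ≈ 664
y = 382 + 1 × 1306/3 = 382 + 435.33 ≈ 817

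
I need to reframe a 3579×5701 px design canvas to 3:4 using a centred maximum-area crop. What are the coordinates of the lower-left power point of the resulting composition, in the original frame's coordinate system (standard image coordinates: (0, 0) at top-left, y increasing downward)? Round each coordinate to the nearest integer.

3579/5701 < 3/4, so the 3:4 crop keeps the full width 3579 and trims height to 3579 × 4/3 = 4772.00 px.
Top offset = (5701 − 4772.00)/2 = 464.50 px; left offset = 0.
Lower-left is one-third across and two-thirds down within the crop:
x = 0.00 + 1 × 3579.00/3 ≈ 1193; y = 464.50 + 2 × 4772.00/3 ≈ 3646.

x = 1193 px, y = 3646 px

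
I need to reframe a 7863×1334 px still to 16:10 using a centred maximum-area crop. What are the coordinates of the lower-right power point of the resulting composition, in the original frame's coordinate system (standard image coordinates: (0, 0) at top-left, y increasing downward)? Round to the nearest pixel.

(4287, 889)

7863/1334 > 16/10, so the 16:10 crop keeps the full height 1334 and trims width to 1334 × 16/10 = 2134.40 px.
Left offset = (7863 − 2134.40)/2 = 2864.30 px; top offset = 0.
Lower-right is two-thirds across and two-thirds down within the crop:
x = 2864.30 + 2 × 2134.40/3 ≈ 4287; y = 0.00 + 2 × 1334.00/3 ≈ 889.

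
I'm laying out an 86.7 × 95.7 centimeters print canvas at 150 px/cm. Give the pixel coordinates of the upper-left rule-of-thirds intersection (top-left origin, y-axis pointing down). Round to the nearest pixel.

In pixels the canvas is 86.7 × 150 = 13005 wide and 95.7 × 150 = 14355 tall.
The upper-left point is one-third across and one-third down:
x = 1 × 13005/3 ≈ 4335; y = 1 × 14355/3 ≈ 4785.

x = 4335 px, y = 4785 px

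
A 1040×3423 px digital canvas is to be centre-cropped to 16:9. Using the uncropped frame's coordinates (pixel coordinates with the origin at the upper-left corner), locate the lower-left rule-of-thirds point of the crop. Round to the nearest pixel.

1040/3423 < 16/9, so the 16:9 crop keeps the full width 1040 and trims height to 1040 × 9/16 = 585.00 px.
Top offset = (3423 − 585.00)/2 = 1419.00 px; left offset = 0.
Lower-left is one-third across and two-thirds down within the crop:
x = 0.00 + 1 × 1040.00/3 ≈ 347; y = 1419.00 + 2 × 585.00/3 ≈ 1809.

x = 347 px, y = 1809 px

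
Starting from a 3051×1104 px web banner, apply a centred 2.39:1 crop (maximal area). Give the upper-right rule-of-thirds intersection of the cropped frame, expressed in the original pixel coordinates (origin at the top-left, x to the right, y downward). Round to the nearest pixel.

3051/1104 > 2.39/1, so the 2.39:1 crop keeps the full height 1104 and trims width to 1104 × 2.39/1 = 2638.56 px.
Left offset = (3051 − 2638.56)/2 = 206.22 px; top offset = 0.
Upper-right is two-thirds across and one-third down within the crop:
x = 206.22 + 2 × 2638.56/3 ≈ 1965; y = 0.00 + 1 × 1104.00/3 ≈ 368.

x = 1965 px, y = 368 px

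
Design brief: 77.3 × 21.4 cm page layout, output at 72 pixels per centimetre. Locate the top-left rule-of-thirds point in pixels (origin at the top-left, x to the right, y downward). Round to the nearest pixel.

In pixels the canvas is 77.3 × 72 = 5565.6 wide and 21.4 × 72 = 1540.8 tall.
The top-left point is one-third across and one-third down:
x = 1 × 5565.6/3 ≈ 1855; y = 1 × 1540.8/3 ≈ 514.

x = 1855 px, y = 514 px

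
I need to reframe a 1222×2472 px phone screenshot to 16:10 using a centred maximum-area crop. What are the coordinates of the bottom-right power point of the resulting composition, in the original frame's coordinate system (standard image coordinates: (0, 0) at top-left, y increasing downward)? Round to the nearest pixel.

1222/2472 < 16/10, so the 16:10 crop keeps the full width 1222 and trims height to 1222 × 10/16 = 763.75 px.
Top offset = (2472 − 763.75)/2 = 854.12 px; left offset = 0.
Bottom-right is two-thirds across and two-thirds down within the crop:
x = 0.00 + 2 × 1222.00/3 ≈ 815; y = 854.12 + 2 × 763.75/3 ≈ 1363.

(815, 1363)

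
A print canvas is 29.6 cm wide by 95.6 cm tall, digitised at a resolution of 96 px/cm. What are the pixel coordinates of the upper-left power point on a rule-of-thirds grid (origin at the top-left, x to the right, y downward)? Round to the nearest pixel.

(947, 3059)

In pixels the canvas is 29.6 × 96 = 2841.6 wide and 95.6 × 96 = 9177.6 tall.
The upper-left point is one-third across and one-third down:
x = 1 × 2841.6/3 ≈ 947; y = 1 × 9177.6/3 ≈ 3059.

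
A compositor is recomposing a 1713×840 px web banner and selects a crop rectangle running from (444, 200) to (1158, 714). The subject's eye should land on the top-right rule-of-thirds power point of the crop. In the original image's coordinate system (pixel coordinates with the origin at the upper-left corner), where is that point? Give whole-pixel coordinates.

Crop width = 1158 − 444 = 714 px; one third is 238.00 px.
Crop height = 714 − 200 = 514 px; one third is 171.33 px.
The top-right point is two-thirds across and one-third down within the crop:
x = 444 + 2 × 238.00 ≈ 920; y = 200 + 1 × 171.33 ≈ 371.

x = 920 px, y = 371 px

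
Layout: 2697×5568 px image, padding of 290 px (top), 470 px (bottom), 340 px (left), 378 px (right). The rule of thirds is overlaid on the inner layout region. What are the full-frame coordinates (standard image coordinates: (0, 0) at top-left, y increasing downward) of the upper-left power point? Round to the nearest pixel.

(1000, 1893)

Content width = 2697 − 340 − 378 = 1979 px; content height = 5568 − 290 − 470 = 4808 px.
Upper-left is one-third across and one-third down within the inner layout region.
x = 340 + 1 × 1979/3 = 340 + 659.67 ≈ 1000
y = 290 + 1 × 4808/3 = 290 + 1602.67 ≈ 1893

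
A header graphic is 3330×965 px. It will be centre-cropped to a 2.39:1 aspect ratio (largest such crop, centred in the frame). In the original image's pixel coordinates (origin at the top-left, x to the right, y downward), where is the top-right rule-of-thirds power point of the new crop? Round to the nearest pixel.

x = 2049 px, y = 322 px

3330/965 > 2.39/1, so the 2.39:1 crop keeps the full height 965 and trims width to 965 × 2.39/1 = 2306.35 px.
Left offset = (3330 − 2306.35)/2 = 511.83 px; top offset = 0.
Top-right is two-thirds across and one-third down within the crop:
x = 511.83 + 2 × 2306.35/3 ≈ 2049; y = 0.00 + 1 × 965.00/3 ≈ 322.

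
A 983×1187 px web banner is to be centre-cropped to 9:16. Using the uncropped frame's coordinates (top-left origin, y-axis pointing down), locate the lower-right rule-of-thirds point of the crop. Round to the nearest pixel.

(603, 791)

983/1187 > 9/16, so the 9:16 crop keeps the full height 1187 and trims width to 1187 × 9/16 = 667.69 px.
Left offset = (983 − 667.69)/2 = 157.66 px; top offset = 0.
Lower-right is two-thirds across and two-thirds down within the crop:
x = 157.66 + 2 × 667.69/3 ≈ 603; y = 0.00 + 2 × 1187.00/3 ≈ 791.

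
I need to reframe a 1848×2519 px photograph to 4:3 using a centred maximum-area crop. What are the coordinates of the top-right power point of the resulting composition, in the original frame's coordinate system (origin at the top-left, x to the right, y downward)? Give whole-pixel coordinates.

(1232, 1029)

1848/2519 < 4/3, so the 4:3 crop keeps the full width 1848 and trims height to 1848 × 3/4 = 1386.00 px.
Top offset = (2519 − 1386.00)/2 = 566.50 px; left offset = 0.
Top-right is two-thirds across and one-third down within the crop:
x = 0.00 + 2 × 1848.00/3 ≈ 1232; y = 566.50 + 1 × 1386.00/3 ≈ 1029.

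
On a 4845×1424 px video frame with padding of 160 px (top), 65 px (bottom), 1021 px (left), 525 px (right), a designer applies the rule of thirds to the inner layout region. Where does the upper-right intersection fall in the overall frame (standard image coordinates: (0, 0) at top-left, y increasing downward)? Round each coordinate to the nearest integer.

Content width = 4845 − 1021 − 525 = 3299 px; content height = 1424 − 160 − 65 = 1199 px.
Upper-right is two-thirds across and one-third down within the inner layout region.
x = 1021 + 2 × 3299/3 = 1021 + 2199.33 ≈ 3220
y = 160 + 1 × 1199/3 = 160 + 399.67 ≈ 560

x = 3220 px, y = 560 px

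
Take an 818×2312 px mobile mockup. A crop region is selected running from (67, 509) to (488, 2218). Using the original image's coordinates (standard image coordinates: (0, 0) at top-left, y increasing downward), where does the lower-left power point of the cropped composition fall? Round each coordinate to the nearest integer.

Crop width = 488 − 67 = 421 px; one third is 140.33 px.
Crop height = 2218 − 509 = 1709 px; one third is 569.67 px.
The lower-left point is one-third across and two-thirds down within the crop:
x = 67 + 1 × 140.33 ≈ 207; y = 509 + 2 × 569.67 ≈ 1648.

x = 207 px, y = 1648 px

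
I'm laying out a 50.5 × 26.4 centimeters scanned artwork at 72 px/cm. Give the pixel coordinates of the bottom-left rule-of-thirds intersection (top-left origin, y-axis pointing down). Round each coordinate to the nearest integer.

(1212, 1267)

In pixels the canvas is 50.5 × 72 = 3636 wide and 26.4 × 72 = 1900.8 tall.
The bottom-left point is one-third across and two-thirds down:
x = 1 × 3636/3 ≈ 1212; y = 2 × 1900.8/3 ≈ 1267.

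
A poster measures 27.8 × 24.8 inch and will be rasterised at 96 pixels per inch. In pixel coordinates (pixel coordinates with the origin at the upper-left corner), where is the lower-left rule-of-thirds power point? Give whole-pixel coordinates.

x = 890 px, y = 1587 px

In pixels the canvas is 27.8 × 96 = 2668.8 wide and 24.8 × 96 = 2380.8 tall.
The lower-left point is one-third across and two-thirds down:
x = 1 × 2668.8/3 ≈ 890; y = 2 × 2380.8/3 ≈ 1587.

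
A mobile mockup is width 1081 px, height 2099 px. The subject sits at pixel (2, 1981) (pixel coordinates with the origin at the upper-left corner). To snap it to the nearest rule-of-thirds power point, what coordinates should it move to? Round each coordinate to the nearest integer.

Third lines: x ∈ {360, 721}, y ∈ {700, 1399}.
2 is closer to x = 360; 1981 is closer to y = 1399.
So the nearest intersection is the lower-left power point.

x = 360 px, y = 1399 px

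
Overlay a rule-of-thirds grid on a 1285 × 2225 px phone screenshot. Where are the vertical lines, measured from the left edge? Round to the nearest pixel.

x = 428 px and x = 857 px

1285 / 3 = 428.33, so the vertical lines sit at one and two thirds of 1285.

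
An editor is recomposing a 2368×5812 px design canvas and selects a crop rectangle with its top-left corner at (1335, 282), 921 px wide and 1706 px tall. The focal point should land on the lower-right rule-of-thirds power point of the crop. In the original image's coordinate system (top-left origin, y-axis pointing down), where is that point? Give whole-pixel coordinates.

One third of the crop width 921 is 307.00 px.
One third of the crop height 1706 is 568.67 px.
The lower-right point is two-thirds across and two-thirds down within the crop:
x = 1335 + 2 × 307.00 ≈ 1949; y = 282 + 2 × 568.67 ≈ 1419.

x = 1949 px, y = 1419 px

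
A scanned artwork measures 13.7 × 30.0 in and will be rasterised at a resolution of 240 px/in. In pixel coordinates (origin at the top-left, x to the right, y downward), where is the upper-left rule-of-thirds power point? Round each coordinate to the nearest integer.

In pixels the canvas is 13.7 × 240 = 3288 wide and 30.0 × 240 = 7200 tall.
The upper-left point is one-third across and one-third down:
x = 1 × 3288/3 ≈ 1096; y = 1 × 7200/3 ≈ 2400.

(1096, 2400)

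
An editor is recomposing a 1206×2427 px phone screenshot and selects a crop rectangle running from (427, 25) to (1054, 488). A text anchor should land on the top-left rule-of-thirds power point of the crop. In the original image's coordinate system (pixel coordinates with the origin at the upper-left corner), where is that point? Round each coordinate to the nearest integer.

Crop width = 1054 − 427 = 627 px; one third is 209.00 px.
Crop height = 488 − 25 = 463 px; one third is 154.33 px.
The top-left point is one-third across and one-third down within the crop:
x = 427 + 1 × 209.00 ≈ 636; y = 25 + 1 × 154.33 ≈ 179.

(636, 179)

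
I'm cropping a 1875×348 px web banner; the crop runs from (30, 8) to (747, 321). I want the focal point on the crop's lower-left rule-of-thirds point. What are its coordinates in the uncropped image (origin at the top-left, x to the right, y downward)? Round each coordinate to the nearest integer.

x = 269 px, y = 217 px

Crop width = 747 − 30 = 717 px; one third is 239.00 px.
Crop height = 321 − 8 = 313 px; one third is 104.33 px.
The lower-left point is one-third across and two-thirds down within the crop:
x = 30 + 1 × 239.00 ≈ 269; y = 8 + 2 × 104.33 ≈ 217.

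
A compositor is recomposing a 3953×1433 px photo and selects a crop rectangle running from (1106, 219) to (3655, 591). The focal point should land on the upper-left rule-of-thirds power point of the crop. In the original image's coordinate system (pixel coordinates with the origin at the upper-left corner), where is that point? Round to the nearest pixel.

Crop width = 3655 − 1106 = 2549 px; one third is 849.67 px.
Crop height = 591 − 219 = 372 px; one third is 124.00 px.
The upper-left point is one-third across and one-third down within the crop:
x = 1106 + 1 × 849.67 ≈ 1956; y = 219 + 1 × 124.00 ≈ 343.

(1956, 343)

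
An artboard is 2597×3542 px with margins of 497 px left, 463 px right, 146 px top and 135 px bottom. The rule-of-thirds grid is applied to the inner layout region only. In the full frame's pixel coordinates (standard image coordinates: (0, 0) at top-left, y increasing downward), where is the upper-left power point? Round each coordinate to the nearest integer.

Content width = 2597 − 497 − 463 = 1637 px; content height = 3542 − 146 − 135 = 3261 px.
Upper-left is one-third across and one-third down within the inner layout region.
x = 497 + 1 × 1637/3 = 497 + 545.67 ≈ 1043
y = 146 + 1 × 3261/3 = 146 + 1087.00 ≈ 1233

x = 1043 px, y = 1233 px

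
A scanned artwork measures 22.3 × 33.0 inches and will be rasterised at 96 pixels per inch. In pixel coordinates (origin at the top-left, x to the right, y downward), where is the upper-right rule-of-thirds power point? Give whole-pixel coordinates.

(1427, 1056)

In pixels the canvas is 22.3 × 96 = 2140.8 wide and 33.0 × 96 = 3168 tall.
The upper-right point is two-thirds across and one-third down:
x = 2 × 2140.8/3 ≈ 1427; y = 1 × 3168/3 ≈ 1056.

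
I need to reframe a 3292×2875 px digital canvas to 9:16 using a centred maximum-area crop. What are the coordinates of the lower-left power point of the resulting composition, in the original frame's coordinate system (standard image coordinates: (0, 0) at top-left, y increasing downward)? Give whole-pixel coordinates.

3292/2875 > 9/16, so the 9:16 crop keeps the full height 2875 and trims width to 2875 × 9/16 = 1617.19 px.
Left offset = (3292 − 1617.19)/2 = 837.41 px; top offset = 0.
Lower-left is one-third across and two-thirds down within the crop:
x = 837.41 + 1 × 1617.19/3 ≈ 1376; y = 0.00 + 2 × 2875.00/3 ≈ 1917.

(1376, 1917)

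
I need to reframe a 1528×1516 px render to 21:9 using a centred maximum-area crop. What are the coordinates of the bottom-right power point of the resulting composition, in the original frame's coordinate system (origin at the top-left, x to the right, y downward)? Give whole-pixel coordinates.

x = 1019 px, y = 867 px

1528/1516 < 21/9, so the 21:9 crop keeps the full width 1528 and trims height to 1528 × 9/21 = 654.86 px.
Top offset = (1516 − 654.86)/2 = 430.57 px; left offset = 0.
Bottom-right is two-thirds across and two-thirds down within the crop:
x = 0.00 + 2 × 1528.00/3 ≈ 1019; y = 430.57 + 2 × 654.86/3 ≈ 867.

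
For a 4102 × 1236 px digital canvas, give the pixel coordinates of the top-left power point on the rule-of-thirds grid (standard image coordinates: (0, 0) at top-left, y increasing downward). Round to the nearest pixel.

The top-left point sits one-third of the way across and one-third of the way down.
x = 1 × 4102/3 ≈ 1367; y = 1 × 1236/3 ≈ 412.

(1367, 412)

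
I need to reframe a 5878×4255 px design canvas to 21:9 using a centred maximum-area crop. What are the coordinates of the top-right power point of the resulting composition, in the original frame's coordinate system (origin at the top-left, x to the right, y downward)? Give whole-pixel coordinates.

(3919, 1708)

5878/4255 < 21/9, so the 21:9 crop keeps the full width 5878 and trims height to 5878 × 9/21 = 2519.14 px.
Top offset = (4255 − 2519.14)/2 = 867.93 px; left offset = 0.
Top-right is two-thirds across and one-third down within the crop:
x = 0.00 + 2 × 5878.00/3 ≈ 3919; y = 867.93 + 1 × 2519.14/3 ≈ 1708.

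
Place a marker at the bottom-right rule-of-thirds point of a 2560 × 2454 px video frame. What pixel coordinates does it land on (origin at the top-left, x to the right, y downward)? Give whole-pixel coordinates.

(1707, 1636)

The bottom-right point sits two-thirds of the way across and two-thirds of the way down.
x = 2 × 2560/3 ≈ 1707; y = 2 × 2454/3 ≈ 1636.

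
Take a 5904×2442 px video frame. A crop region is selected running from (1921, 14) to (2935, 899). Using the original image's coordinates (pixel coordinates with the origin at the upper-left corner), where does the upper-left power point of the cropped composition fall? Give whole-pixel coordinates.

x = 2259 px, y = 309 px

Crop width = 2935 − 1921 = 1014 px; one third is 338.00 px.
Crop height = 899 − 14 = 885 px; one third is 295.00 px.
The upper-left point is one-third across and one-third down within the crop:
x = 1921 + 1 × 338.00 ≈ 2259; y = 14 + 1 × 295.00 ≈ 309.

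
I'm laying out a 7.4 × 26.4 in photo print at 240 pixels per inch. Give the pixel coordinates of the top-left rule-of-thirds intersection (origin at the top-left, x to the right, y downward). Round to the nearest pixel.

In pixels the canvas is 7.4 × 240 = 1776 wide and 26.4 × 240 = 6336 tall.
The top-left point is one-third across and one-third down:
x = 1 × 1776/3 ≈ 592; y = 1 × 6336/3 ≈ 2112.

(592, 2112)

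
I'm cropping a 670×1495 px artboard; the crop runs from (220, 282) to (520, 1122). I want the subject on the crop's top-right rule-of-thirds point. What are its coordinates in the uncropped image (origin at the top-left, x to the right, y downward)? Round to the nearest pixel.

Crop width = 520 − 220 = 300 px; one third is 100.00 px.
Crop height = 1122 − 282 = 840 px; one third is 280.00 px.
The top-right point is two-thirds across and one-third down within the crop:
x = 220 + 2 × 100.00 ≈ 420; y = 282 + 1 × 280.00 ≈ 562.

x = 420 px, y = 562 px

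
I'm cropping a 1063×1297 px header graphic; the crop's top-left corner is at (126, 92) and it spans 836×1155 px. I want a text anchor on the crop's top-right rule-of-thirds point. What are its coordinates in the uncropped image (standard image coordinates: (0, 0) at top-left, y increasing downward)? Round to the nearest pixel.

One third of the crop width 836 is 278.67 px.
One third of the crop height 1155 is 385.00 px.
The top-right point is two-thirds across and one-third down within the crop:
x = 126 + 2 × 278.67 ≈ 683; y = 92 + 1 × 385.00 ≈ 477.

x = 683 px, y = 477 px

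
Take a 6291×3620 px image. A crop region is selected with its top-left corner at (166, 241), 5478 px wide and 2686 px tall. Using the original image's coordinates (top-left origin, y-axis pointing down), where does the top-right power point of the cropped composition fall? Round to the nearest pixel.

One third of the crop width 5478 is 1826.00 px.
One third of the crop height 2686 is 895.33 px.
The top-right point is two-thirds across and one-third down within the crop:
x = 166 + 2 × 1826.00 ≈ 3818; y = 241 + 1 × 895.33 ≈ 1136.

x = 3818 px, y = 1136 px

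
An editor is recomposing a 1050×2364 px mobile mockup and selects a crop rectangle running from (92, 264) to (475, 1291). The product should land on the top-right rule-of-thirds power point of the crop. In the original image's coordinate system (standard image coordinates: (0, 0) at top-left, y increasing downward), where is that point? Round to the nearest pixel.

Crop width = 475 − 92 = 383 px; one third is 127.67 px.
Crop height = 1291 − 264 = 1027 px; one third is 342.33 px.
The top-right point is two-thirds across and one-third down within the crop:
x = 92 + 2 × 127.67 ≈ 347; y = 264 + 1 × 342.33 ≈ 606.

x = 347 px, y = 606 px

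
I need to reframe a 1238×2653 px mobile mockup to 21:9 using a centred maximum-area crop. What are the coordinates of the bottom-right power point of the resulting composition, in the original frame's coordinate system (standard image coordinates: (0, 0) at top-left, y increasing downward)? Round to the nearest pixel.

(825, 1415)

1238/2653 < 21/9, so the 21:9 crop keeps the full width 1238 and trims height to 1238 × 9/21 = 530.57 px.
Top offset = (2653 − 530.57)/2 = 1061.21 px; left offset = 0.
Bottom-right is two-thirds across and two-thirds down within the crop:
x = 0.00 + 2 × 1238.00/3 ≈ 825; y = 1061.21 + 2 × 530.57/3 ≈ 1415.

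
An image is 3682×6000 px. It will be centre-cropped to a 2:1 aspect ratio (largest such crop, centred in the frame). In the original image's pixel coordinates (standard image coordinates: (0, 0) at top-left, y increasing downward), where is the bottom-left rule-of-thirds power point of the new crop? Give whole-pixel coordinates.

x = 1227 px, y = 3307 px

3682/6000 < 2/1, so the 2:1 crop keeps the full width 3682 and trims height to 3682 × 1/2 = 1841.00 px.
Top offset = (6000 − 1841.00)/2 = 2079.50 px; left offset = 0.
Bottom-left is one-third across and two-thirds down within the crop:
x = 0.00 + 1 × 3682.00/3 ≈ 1227; y = 2079.50 + 2 × 1841.00/3 ≈ 3307.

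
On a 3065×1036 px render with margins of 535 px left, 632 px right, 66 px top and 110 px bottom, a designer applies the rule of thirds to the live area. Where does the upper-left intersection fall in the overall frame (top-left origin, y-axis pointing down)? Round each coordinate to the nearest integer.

x = 1168 px, y = 353 px

Content width = 3065 − 535 − 632 = 1898 px; content height = 1036 − 66 − 110 = 860 px.
Upper-left is one-third across and one-third down within the live area.
x = 535 + 1 × 1898/3 = 535 + 632.67 ≈ 1168
y = 66 + 1 × 860/3 = 66 + 286.67 ≈ 353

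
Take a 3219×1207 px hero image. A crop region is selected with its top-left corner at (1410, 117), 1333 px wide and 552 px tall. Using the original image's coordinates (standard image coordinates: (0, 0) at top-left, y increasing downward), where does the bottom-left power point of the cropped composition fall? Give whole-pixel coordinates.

One third of the crop width 1333 is 444.33 px.
One third of the crop height 552 is 184.00 px.
The bottom-left point is one-third across and two-thirds down within the crop:
x = 1410 + 1 × 444.33 ≈ 1854; y = 117 + 2 × 184.00 ≈ 485.

x = 1854 px, y = 485 px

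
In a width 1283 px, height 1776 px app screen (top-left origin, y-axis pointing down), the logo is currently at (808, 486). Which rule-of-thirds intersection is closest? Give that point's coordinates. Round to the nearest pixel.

x = 855 px, y = 592 px

Third lines: x ∈ {428, 855}, y ∈ {592, 1184}.
808 is closer to x = 855; 486 is closer to y = 592.
So the nearest intersection is the upper-right power point.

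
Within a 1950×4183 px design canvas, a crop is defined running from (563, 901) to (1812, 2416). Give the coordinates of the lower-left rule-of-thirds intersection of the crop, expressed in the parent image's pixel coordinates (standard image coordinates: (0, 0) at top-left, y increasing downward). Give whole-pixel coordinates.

Crop width = 1812 − 563 = 1249 px; one third is 416.33 px.
Crop height = 2416 − 901 = 1515 px; one third is 505.00 px.
The lower-left point is one-third across and two-thirds down within the crop:
x = 563 + 1 × 416.33 ≈ 979; y = 901 + 2 × 505.00 ≈ 1911.

(979, 1911)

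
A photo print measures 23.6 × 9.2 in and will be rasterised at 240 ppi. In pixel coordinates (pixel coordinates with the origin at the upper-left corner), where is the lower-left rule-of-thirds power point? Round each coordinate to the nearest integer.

x = 1888 px, y = 1472 px

In pixels the canvas is 23.6 × 240 = 5664 wide and 9.2 × 240 = 2208 tall.
The lower-left point is one-third across and two-thirds down:
x = 1 × 5664/3 ≈ 1888; y = 2 × 2208/3 ≈ 1472.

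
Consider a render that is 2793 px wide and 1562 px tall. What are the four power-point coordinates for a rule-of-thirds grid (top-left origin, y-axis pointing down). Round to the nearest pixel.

(931, 521), (1862, 521), (931, 1041), (1862, 1041)

One third of 2793 is 931; one third of 1562 is 520.67.
Vertical third lines at x = 931 and x = 1862; horizontal third lines at y = 521 and y = 1041.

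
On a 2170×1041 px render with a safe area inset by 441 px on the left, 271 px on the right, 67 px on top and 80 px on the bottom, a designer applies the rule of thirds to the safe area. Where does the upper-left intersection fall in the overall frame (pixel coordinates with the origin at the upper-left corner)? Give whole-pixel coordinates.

Content width = 2170 − 441 − 271 = 1458 px; content height = 1041 − 67 − 80 = 894 px.
Upper-left is one-third across and one-third down within the safe area.
x = 441 + 1 × 1458/3 = 441 + 486.00 ≈ 927
y = 67 + 1 × 894/3 = 67 + 298.00 ≈ 365

(927, 365)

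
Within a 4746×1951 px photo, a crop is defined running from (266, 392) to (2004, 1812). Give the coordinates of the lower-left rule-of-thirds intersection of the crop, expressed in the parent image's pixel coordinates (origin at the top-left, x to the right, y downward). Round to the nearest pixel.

(845, 1339)

Crop width = 2004 − 266 = 1738 px; one third is 579.33 px.
Crop height = 1812 − 392 = 1420 px; one third is 473.33 px.
The lower-left point is one-third across and two-thirds down within the crop:
x = 266 + 1 × 579.33 ≈ 845; y = 392 + 2 × 473.33 ≈ 1339.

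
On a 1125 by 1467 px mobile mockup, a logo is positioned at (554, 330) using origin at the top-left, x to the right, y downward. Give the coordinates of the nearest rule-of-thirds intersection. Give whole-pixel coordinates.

Third lines: x ∈ {375, 750}, y ∈ {489, 978}.
554 is closer to x = 375; 330 is closer to y = 489.
So the nearest intersection is the upper-left power point.

(375, 489)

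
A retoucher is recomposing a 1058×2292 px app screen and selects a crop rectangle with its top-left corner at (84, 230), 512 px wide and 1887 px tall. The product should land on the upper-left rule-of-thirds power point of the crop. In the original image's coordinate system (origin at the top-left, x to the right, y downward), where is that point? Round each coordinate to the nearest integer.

One third of the crop width 512 is 170.67 px.
One third of the crop height 1887 is 629.00 px.
The upper-left point is one-third across and one-third down within the crop:
x = 84 + 1 × 170.67 ≈ 255; y = 230 + 1 × 629.00 ≈ 859.

x = 255 px, y = 859 px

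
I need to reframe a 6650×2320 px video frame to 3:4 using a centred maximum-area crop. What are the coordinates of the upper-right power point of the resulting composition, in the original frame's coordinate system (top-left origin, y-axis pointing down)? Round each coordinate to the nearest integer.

6650/2320 > 3/4, so the 3:4 crop keeps the full height 2320 and trims width to 2320 × 3/4 = 1740.00 px.
Left offset = (6650 − 1740.00)/2 = 2455.00 px; top offset = 0.
Upper-right is two-thirds across and one-third down within the crop:
x = 2455.00 + 2 × 1740.00/3 ≈ 3615; y = 0.00 + 1 × 2320.00/3 ≈ 773.

(3615, 773)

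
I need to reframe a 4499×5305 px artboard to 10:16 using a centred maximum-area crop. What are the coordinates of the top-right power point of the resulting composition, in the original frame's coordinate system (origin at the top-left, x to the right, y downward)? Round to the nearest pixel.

4499/5305 > 10/16, so the 10:16 crop keeps the full height 5305 and trims width to 5305 × 10/16 = 3315.62 px.
Left offset = (4499 − 3315.62)/2 = 591.69 px; top offset = 0.
Top-right is two-thirds across and one-third down within the crop:
x = 591.69 + 2 × 3315.62/3 ≈ 2802; y = 0.00 + 1 × 5305.00/3 ≈ 1768.

(2802, 1768)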